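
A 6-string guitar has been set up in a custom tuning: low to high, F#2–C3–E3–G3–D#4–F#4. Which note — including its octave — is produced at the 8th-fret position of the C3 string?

C3 is MIDI 48. Adding 8 gives 56, which is G#3.

G#3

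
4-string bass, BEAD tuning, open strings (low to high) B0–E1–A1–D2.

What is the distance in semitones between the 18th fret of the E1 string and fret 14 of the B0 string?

E1 at fret 18 → A♯2 (MIDI 46); B0 at fret 14 → C♯2 (MIDI 37).
46 − 37 = 9, so the two pitches are 9 semitones apart, with A♯2 the higher.

9 semitones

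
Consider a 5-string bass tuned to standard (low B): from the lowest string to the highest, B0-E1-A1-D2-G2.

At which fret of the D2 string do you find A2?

A2 is 7 semitones above the open D2 (D–D#–E–F–F#–G–G#–A), so it sits at fret 7.

7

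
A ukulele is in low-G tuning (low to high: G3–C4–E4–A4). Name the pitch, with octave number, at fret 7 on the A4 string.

Each fret is one semitone, so A4 + 7 = E5.

E5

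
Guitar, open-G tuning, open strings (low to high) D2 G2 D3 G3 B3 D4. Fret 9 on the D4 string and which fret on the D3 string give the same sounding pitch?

D4 at fret 9 is D4 + 9 semitones = B4.
The open D3 string is 12 semitones below the open D4, so the same pitch on the D3 string lies at fret 9 + 12 = 21.

21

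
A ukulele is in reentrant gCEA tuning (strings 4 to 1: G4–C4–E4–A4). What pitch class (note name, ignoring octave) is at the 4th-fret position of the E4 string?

E4 is MIDI 64. Adding 4 gives 68; 68 mod 12 = 8, i.e. G♯.

G♯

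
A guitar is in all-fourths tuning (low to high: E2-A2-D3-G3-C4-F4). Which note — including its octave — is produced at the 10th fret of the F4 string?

Each fret is one semitone, so F4 + 10 = D#5.

D#5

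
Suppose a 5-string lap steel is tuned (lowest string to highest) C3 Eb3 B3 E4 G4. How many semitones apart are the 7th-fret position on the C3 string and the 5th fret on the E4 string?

C3 at fret 7 → G3 (MIDI 55); E4 at fret 5 → A4 (MIDI 69).
55 − 69 = -14, so the two pitches are 14 semitones apart, with A4 the higher.

14 semitones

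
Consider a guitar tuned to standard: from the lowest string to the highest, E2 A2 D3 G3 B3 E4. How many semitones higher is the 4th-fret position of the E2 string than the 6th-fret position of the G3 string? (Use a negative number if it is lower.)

E2 at fret 4 → G#2 (MIDI 44); G3 at fret 6 → C#4 (MIDI 61).
44 − 61 = -17, so the two pitches are 17 semitones apart.

-17 semitones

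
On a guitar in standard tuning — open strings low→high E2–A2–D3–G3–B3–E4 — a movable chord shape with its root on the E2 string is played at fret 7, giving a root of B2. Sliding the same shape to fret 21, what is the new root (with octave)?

Moving from fret 7 to fret 21 shifts the root by 14 semitones.
B2 up 14 semitones is C#4.

C#4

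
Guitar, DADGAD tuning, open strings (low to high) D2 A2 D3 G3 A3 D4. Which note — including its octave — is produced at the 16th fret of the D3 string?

D3 is MIDI 50. Adding 16 gives 66, which is F#4.
(Equivalently spelled Gb4.)

F#4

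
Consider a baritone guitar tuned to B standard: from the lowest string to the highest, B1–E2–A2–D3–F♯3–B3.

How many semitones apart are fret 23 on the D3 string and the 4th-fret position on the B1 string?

D3 at fret 23 → C♯5 (MIDI 73); B1 at fret 4 → D♯2 (MIDI 39).
73 − 39 = 34, so the two pitches are 34 semitones apart, with C♯5 the higher.

34 semitones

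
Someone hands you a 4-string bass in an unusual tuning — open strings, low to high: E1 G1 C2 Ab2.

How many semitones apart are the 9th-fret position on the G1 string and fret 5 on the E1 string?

7 semitones

G1 at fret 9 → E2 (MIDI 40); E1 at fret 5 → A1 (MIDI 33).
40 − 33 = 7, so the two pitches are 7 semitones apart, with E2 the higher.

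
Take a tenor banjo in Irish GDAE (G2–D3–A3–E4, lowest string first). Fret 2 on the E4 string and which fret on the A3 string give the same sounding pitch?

9

Fret 2 on E4 is MIDI 64 + 2 = 66 (F#4). On the A3 string (open MIDI 57), that pitch is 66 − 57 = fret 9.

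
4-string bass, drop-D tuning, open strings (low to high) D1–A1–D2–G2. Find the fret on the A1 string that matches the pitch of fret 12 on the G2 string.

22

G2 at fret 12 is G2 + 12 semitones = G3.
The open A1 string is 10 semitones below the open G2, so the same pitch on the A1 string lies at fret 12 + 10 = 22.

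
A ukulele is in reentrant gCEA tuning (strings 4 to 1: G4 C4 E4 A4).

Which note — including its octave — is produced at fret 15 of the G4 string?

G4 is MIDI 67. Adding 15 gives 82, which is A#5.

A#5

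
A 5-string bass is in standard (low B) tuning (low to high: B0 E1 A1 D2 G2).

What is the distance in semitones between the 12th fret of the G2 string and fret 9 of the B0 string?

G2 at fret 12 → G3 (MIDI 55); B0 at fret 9 → G#1 (MIDI 32).
55 − 32 = 23, so the two pitches are 23 semitones apart, with G3 the higher.

23 semitones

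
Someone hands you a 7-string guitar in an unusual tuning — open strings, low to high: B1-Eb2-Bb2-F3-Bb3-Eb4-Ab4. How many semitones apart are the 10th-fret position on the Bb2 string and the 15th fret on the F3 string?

12 semitones

Bb2 at fret 10 → Ab3 (MIDI 56); F3 at fret 15 → Ab4 (MIDI 68).
56 − 68 = -12, so the two pitches are 12 semitones apart, with Ab4 the higher.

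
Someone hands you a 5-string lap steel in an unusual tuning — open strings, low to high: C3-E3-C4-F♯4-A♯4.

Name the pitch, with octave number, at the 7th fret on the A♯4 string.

Each fret is one semitone, so A♯4 + 7 = F5.

F5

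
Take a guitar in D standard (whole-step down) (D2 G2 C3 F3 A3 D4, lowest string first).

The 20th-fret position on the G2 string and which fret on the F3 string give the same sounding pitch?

10

Fret 20 on G2 is MIDI 43 + 20 = 63 (D#4). On the F3 string (open MIDI 53), that pitch is 63 − 53 = fret 10.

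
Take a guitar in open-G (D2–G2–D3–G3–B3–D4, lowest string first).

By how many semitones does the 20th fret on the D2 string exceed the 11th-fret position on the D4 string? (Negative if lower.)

D2 at fret 20 → A♯3 (MIDI 58); D4 at fret 11 → C♯5 (MIDI 73).
58 − 73 = -15, so the two pitches are 15 semitones apart.

-15 semitones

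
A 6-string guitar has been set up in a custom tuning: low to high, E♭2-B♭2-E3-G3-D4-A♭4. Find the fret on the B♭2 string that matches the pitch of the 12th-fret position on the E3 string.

E3 at fret 12 is E3 + 12 semitones = E4.
The open B♭2 string is 6 semitones below the open E3, so the same pitch on the B♭2 string lies at fret 12 + 6 = 18.

18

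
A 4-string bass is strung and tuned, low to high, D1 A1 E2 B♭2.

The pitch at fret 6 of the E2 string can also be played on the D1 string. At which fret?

E2 at fret 6 is E2 + 6 semitones = B♭2.
The open D1 string is 14 semitones below the open E2, so the same pitch on the D1 string lies at fret 6 + 14 = 20.

20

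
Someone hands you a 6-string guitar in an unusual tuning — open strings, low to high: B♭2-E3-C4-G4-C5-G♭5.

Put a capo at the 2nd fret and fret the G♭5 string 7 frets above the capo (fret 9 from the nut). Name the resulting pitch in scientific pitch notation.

E♭6

The capo raises the open G♭5 by 2 semitones to A♭5; fretting 7 more gives G♭5 + 2 + 7 = G♭5 + 9 semitones = E♭6.
(Also written D♯.)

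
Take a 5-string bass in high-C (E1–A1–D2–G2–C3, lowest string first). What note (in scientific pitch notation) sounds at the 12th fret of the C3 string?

The open C3 string plus 12 semitones: C–C#–D–D#–…–A#–B–C.
The walk passes from B into C once, so the octave number goes from 3 to 4.

C4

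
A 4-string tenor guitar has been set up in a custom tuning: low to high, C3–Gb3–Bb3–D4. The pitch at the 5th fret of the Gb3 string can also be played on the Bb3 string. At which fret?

1

Gb3 at fret 5 is Gb3 + 5 semitones = B3.
The open Bb3 string is 4 semitones above the open Gb3, so the same pitch on the Bb3 string lies at fret 5 − 4 = 1.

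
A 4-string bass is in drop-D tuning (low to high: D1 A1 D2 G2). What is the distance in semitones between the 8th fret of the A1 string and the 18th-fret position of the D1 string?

3 semitones

A1 at fret 8 → F2 (MIDI 41); D1 at fret 18 → G#2 (MIDI 44).
41 − 44 = -3, so the two pitches are 3 semitones apart, with G#2 the higher.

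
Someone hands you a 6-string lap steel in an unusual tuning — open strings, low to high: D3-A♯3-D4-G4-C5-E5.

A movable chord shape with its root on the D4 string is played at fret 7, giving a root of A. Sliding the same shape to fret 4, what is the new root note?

F♯

Moving from fret 7 to fret 4 shifts the root by -3 semitones.
A down 3 semitones is F♯.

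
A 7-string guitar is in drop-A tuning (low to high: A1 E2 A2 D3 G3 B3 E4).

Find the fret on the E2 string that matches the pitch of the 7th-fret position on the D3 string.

D3 at fret 7 is D3 + 7 semitones = A3.
The open E2 string is 10 semitones below the open D3, so the same pitch on the E2 string lies at fret 7 + 10 = 17.

17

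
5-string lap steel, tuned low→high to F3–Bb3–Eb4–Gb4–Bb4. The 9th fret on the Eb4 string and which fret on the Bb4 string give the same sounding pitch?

2

Eb4 at fret 9 is Eb4 + 9 semitones = C5.
The open Bb4 string is 7 semitones above the open Eb4, so the same pitch on the Bb4 string lies at fret 9 − 7 = 2.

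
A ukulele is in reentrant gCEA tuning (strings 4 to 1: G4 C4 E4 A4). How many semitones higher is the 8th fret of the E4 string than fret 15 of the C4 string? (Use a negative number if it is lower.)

E4 at fret 8 → C5 (MIDI 72); C4 at fret 15 → D#5 (MIDI 75).
72 − 75 = -3, so the two pitches are 3 semitones apart.

-3 semitones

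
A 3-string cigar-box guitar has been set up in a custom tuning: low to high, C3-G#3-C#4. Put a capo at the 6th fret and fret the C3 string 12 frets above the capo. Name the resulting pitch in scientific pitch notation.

The capo raises the open C3 by 6 semitones to F#3; fretting 12 more gives C3 + 6 + 12 = C3 + 18 semitones = F#4.

F#4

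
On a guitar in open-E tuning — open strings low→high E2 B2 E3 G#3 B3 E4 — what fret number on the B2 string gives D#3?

D#3 is 4 semitones above the open B2 (B–C–C#–D–D#), so it sits at fret 4.

4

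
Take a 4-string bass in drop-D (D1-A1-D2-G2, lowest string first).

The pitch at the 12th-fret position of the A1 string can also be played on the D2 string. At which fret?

7

Fret 12 on A1 is MIDI 33 + 12 = 45 (A2). On the D2 string (open MIDI 38), that pitch is 45 − 38 = fret 7.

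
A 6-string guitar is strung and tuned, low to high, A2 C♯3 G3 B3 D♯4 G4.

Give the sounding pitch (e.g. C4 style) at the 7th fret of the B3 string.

F♯4

Each fret is one semitone, so B3 + 7 = F♯4.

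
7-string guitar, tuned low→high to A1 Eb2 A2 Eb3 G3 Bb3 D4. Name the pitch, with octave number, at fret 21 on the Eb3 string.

Each fret is one semitone, so Eb3 + 21 = C5.

C5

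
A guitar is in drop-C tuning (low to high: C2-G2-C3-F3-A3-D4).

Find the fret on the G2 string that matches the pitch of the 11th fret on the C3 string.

16

Fret 11 on C3 is MIDI 48 + 11 = 59 (B3). On the G2 string (open MIDI 43), that pitch is 59 − 43 = fret 16.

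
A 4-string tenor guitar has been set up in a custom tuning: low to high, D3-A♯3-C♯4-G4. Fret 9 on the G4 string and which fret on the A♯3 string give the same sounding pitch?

18

Fret 9 on G4 is MIDI 67 + 9 = 76 (E5). On the A♯3 string (open MIDI 58), that pitch is 76 − 58 = fret 18.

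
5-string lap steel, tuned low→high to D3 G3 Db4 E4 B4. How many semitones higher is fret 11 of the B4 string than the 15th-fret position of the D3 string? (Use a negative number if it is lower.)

B4 at fret 11 → Bb5 (MIDI 82); D3 at fret 15 → F4 (MIDI 65).
82 − 65 = 17, so the two pitches are 17 semitones apart.

17 semitones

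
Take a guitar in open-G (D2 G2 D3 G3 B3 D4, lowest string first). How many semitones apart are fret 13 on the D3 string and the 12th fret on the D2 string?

13 semitones

D3 at fret 13 → D#4 (MIDI 63); D2 at fret 12 → D3 (MIDI 50).
63 − 50 = 13, so the two pitches are 13 semitones apart, with D#4 the higher.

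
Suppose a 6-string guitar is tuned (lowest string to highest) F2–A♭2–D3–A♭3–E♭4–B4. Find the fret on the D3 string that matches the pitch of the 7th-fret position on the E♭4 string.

E♭4 at fret 7 is E♭4 + 7 semitones = B♭4.
The open D3 string is 13 semitones below the open E♭4, so the same pitch on the D3 string lies at fret 7 + 13 = 20.

20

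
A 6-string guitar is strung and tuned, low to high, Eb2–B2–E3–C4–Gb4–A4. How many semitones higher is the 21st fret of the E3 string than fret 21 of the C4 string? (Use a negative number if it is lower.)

E3 at fret 21 → Db5 (MIDI 73); C4 at fret 21 → A5 (MIDI 81).
73 − 81 = -8, so the two pitches are 8 semitones apart.

-8 semitones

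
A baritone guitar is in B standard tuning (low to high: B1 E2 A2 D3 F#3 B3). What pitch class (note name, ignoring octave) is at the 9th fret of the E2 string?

C#

E2 is MIDI 40. Adding 9 gives 49; 49 mod 12 = 1, i.e. C#.
(Equivalently spelled Db.)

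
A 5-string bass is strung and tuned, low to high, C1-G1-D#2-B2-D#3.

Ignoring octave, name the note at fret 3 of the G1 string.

The open G1 string plus 3 semitones: G–G#–A–A#.
(Equivalently spelled Bb.)

A#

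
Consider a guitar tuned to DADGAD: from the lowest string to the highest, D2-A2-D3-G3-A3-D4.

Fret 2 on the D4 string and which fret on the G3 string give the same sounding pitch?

D4 at fret 2 is D4 + 2 semitones = E4.
The open G3 string is 7 semitones below the open D4, so the same pitch on the G3 string lies at fret 2 + 7 = 9.

9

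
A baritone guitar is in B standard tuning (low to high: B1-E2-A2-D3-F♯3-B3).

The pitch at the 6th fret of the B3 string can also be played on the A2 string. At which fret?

Fret 6 on B3 is MIDI 59 + 6 = 65 (F4). On the A2 string (open MIDI 45), that pitch is 65 − 45 = fret 20.

20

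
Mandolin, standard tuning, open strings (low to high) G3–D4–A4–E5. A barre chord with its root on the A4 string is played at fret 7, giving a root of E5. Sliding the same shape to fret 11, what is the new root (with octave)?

Moving from fret 7 to fret 11 shifts the root by 4 semitones.
E5 up 4 semitones is G#5.

G#5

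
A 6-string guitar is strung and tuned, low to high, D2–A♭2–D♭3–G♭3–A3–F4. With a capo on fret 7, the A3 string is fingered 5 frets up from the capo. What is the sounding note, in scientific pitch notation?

A4

The capo raises the open A3 by 7 semitones to E4; fretting 5 more gives A3 + 7 + 5 = A3 + 12 semitones = A4.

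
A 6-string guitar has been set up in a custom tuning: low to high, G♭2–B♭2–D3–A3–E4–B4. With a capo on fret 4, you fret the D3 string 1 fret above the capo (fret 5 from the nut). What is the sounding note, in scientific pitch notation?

G3

The capo raises the open D3 by 4 semitones to G♭3; fretting 1 more gives D3 + 4 + 1 = D3 + 5 semitones = G3.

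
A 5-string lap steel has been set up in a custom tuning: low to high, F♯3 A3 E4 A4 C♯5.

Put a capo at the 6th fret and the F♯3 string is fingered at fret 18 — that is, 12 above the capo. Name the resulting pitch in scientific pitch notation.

C5

The capo raises the open F♯3 by 6 semitones to C4; fretting 12 more gives F♯3 + 6 + 12 = F♯3 + 18 semitones = C5.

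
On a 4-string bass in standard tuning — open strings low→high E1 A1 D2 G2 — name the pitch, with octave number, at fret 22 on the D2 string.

Each fret is one semitone, so D2 + 22 = C4.

C4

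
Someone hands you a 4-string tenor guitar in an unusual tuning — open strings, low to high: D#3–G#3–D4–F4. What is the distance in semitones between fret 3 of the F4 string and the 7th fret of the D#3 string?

10 semitones

F4 at fret 3 → G#4 (MIDI 68); D#3 at fret 7 → A#3 (MIDI 58).
68 − 58 = 10, so the two pitches are 10 semitones apart, with G#4 the higher.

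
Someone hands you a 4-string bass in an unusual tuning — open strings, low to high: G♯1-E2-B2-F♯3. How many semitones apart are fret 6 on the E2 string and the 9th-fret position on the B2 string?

E2 at fret 6 → A♯2 (MIDI 46); B2 at fret 9 → G♯3 (MIDI 56).
46 − 56 = -10, so the two pitches are 10 semitones apart, with G♯3 the higher.

10 semitones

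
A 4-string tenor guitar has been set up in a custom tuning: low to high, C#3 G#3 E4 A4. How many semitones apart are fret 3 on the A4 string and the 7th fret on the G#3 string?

A4 at fret 3 → C5 (MIDI 72); G#3 at fret 7 → D#4 (MIDI 63).
72 − 63 = 9, so the two pitches are 9 semitones apart, with C5 the higher.

9 semitones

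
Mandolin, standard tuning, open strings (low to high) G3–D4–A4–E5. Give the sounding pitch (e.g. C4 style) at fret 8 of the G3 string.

G3 is MIDI 55. Adding 8 gives 63, which is D#4.

D#4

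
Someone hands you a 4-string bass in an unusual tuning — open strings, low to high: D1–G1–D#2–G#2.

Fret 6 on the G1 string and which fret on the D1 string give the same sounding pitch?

11

G1 at fret 6 is G1 + 6 semitones = C#2.
The open D1 string is 5 semitones below the open G1, so the same pitch on the D1 string lies at fret 6 + 5 = 11.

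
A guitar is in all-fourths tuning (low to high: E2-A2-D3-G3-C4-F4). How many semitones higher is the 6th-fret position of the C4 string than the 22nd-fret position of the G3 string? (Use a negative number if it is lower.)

-11 semitones

C4 at fret 6 → F#4 (MIDI 66); G3 at fret 22 → F5 (MIDI 77).
66 − 77 = -11, so the two pitches are 11 semitones apart.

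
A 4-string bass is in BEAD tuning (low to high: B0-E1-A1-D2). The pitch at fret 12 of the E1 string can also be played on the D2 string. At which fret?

2

Fret 12 on E1 is MIDI 28 + 12 = 40 (E2). On the D2 string (open MIDI 38), that pitch is 40 − 38 = fret 2.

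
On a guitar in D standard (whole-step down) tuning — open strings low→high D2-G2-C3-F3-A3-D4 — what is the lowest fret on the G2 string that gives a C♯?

From G2, count semitones up the chromatic scale until reaching C♯: G–G#–A–A#–B–C–C# — 6 steps.

6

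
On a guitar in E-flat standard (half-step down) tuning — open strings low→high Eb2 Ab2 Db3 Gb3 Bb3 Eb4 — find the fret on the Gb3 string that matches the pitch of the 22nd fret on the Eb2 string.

Fret 22 on Eb2 is MIDI 39 + 22 = 61 (Db4). On the Gb3 string (open MIDI 54), that pitch is 61 − 54 = fret 7.

7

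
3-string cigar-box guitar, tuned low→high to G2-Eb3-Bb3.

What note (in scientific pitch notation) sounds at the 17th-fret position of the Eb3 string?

Eb3 is MIDI 51. Adding 17 gives 68, which is Ab4.

Ab4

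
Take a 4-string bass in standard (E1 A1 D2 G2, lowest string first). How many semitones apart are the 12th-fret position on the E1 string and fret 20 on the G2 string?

E1 at fret 12 → E2 (MIDI 40); G2 at fret 20 → D#4 (MIDI 63).
40 − 63 = -23, so the two pitches are 23 semitones apart, with D#4 the higher.

23 semitones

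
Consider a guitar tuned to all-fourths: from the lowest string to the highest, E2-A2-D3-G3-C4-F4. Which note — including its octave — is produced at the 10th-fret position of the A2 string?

Each fret is one semitone, so A2 + 10 = G3.

G3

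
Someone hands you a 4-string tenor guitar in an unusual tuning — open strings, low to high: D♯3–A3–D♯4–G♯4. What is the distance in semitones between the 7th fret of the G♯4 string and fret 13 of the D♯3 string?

G♯4 at fret 7 → D♯5 (MIDI 75); D♯3 at fret 13 → E4 (MIDI 64).
75 − 64 = 11, so the two pitches are 11 semitones apart, with D♯5 the higher.

11 semitones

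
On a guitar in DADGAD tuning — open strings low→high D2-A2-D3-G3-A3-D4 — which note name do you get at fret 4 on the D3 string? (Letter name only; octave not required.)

F#

D3 is MIDI 50. Adding 4 gives 54; 54 mod 12 = 6, i.e. F#.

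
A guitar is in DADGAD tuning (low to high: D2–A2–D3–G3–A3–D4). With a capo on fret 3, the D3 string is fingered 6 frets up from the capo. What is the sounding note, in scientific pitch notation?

The capo raises the open D3 by 3 semitones to F3; fretting 6 more gives D3 + 3 + 6 = D3 + 9 semitones = B3.

B3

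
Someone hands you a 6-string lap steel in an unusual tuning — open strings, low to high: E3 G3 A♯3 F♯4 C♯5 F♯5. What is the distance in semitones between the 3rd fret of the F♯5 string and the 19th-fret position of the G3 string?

F♯5 at fret 3 → A5 (MIDI 81); G3 at fret 19 → D5 (MIDI 74).
81 − 74 = 7, so the two pitches are 7 semitones apart, with A5 the higher.

7 semitones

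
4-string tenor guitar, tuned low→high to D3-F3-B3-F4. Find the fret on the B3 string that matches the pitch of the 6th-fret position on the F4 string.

F4 at fret 6 is F4 + 6 semitones = B4.
The open B3 string is 6 semitones below the open F4, so the same pitch on the B3 string lies at fret 6 + 6 = 12.

12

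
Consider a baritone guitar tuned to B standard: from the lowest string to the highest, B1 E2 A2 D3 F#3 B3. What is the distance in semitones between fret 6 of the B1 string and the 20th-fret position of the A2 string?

24 semitones

B1 at fret 6 → F2 (MIDI 41); A2 at fret 20 → F4 (MIDI 65).
41 − 65 = -24, so the two pitches are 24 semitones apart, with F4 the higher.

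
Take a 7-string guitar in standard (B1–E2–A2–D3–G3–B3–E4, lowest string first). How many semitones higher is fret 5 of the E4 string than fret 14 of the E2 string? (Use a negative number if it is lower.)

15 semitones

E4 at fret 5 → A4 (MIDI 69); E2 at fret 14 → F#3 (MIDI 54).
69 − 54 = 15, so the two pitches are 15 semitones apart.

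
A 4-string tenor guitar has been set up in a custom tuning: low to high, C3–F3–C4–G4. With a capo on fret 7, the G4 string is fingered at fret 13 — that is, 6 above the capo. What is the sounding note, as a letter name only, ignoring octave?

The capo raises the open G4 by 7 semitones to D5; fretting 6 more gives G4 + 7 + 6 = G4 + 13 semitones, landing on G#.
(Also written Ab.)

G#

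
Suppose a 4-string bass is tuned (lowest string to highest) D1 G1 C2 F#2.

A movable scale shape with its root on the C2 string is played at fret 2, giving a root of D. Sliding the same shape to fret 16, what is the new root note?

E

Moving from fret 2 to fret 16 shifts the root by 14 semitones.
D up 14 semitones is E.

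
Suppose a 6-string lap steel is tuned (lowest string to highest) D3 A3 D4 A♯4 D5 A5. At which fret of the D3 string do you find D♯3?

D♯3 is 1 semitone above the open D3 (D–D#), so it sits at fret 1.

1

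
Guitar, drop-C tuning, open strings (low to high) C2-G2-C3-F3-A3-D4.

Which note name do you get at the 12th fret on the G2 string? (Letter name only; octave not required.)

The open G2 string plus 12 semitones: G–G#–A–A#–…–F–F#–G.

G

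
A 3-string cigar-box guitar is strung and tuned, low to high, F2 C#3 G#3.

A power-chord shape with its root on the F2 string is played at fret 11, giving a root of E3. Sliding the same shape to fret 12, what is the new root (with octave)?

Moving from fret 11 to fret 12 shifts the root by 1 semitone.
E3 up 1 semitone is F3.

F3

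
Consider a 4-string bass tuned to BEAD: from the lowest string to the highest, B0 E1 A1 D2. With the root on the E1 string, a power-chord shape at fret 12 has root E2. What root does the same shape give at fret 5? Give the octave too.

Moving from fret 12 to fret 5 shifts the root by -7 semitones.
E2 down 7 semitones is A1.

A1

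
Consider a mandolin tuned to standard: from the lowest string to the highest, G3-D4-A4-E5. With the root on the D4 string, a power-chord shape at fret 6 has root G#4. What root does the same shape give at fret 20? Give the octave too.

A#5

Moving from fret 6 to fret 20 shifts the root by 14 semitones.
G#4 up 14 semitones is A#5.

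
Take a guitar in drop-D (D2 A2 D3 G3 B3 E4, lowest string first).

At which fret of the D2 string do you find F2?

F2 is 3 semitones above the open D2 (D–D#–E–F), so it sits at fret 3.

3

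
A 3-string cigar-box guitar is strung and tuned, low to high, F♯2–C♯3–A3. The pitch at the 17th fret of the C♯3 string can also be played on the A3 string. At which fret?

9

Fret 17 on C♯3 is MIDI 49 + 17 = 66 (F♯4). On the A3 string (open MIDI 57), that pitch is 66 − 57 = fret 9.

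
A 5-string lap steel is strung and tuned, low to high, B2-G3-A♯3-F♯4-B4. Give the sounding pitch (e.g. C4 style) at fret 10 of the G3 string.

Each fret is one semitone, so G3 + 10 = F4.

F4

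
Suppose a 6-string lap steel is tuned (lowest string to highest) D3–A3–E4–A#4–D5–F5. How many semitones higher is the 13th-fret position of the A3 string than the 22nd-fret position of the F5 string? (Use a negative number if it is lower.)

-29 semitones

A3 at fret 13 → A#4 (MIDI 70); F5 at fret 22 → D#7 (MIDI 99).
70 − 99 = -29, so the two pitches are 29 semitones apart.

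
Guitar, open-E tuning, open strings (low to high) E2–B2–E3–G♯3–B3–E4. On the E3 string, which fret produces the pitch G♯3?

4

G♯3 is 4 semitones above the open E3 (E–F–F#–G–G#), so it sits at fret 4.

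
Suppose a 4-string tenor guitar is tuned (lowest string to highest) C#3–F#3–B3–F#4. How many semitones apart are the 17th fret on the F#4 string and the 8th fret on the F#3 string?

21 semitones

F#4 at fret 17 → B5 (MIDI 83); F#3 at fret 8 → D4 (MIDI 62).
83 − 62 = 21, so the two pitches are 21 semitones apart, with B5 the higher.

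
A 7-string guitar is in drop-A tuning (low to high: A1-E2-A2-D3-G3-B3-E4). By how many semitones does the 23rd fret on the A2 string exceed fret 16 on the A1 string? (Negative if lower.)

19 semitones

A2 at fret 23 → G♯4 (MIDI 68); A1 at fret 16 → C♯3 (MIDI 49).
68 − 49 = 19, so the two pitches are 19 semitones apart.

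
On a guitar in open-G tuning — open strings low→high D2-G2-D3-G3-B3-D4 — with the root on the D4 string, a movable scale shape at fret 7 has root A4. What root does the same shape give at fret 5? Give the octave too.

G4

Moving from fret 7 to fret 5 shifts the root by -2 semitones.
A4 down 2 semitones is G4.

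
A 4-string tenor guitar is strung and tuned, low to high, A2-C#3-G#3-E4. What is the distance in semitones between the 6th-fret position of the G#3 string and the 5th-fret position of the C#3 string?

G#3 at fret 6 → D4 (MIDI 62); C#3 at fret 5 → F#3 (MIDI 54).
62 − 54 = 8, so the two pitches are 8 semitones apart, with D4 the higher.

8 semitones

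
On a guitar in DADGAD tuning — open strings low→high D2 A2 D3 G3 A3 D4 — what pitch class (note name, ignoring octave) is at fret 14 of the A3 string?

B

Each fret is one semitone, so A3 + 14 = B.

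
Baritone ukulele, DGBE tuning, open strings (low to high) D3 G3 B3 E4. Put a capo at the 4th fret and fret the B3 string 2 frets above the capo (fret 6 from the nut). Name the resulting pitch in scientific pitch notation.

The capo raises the open B3 by 4 semitones to D#4; fretting 2 more gives B3 + 4 + 2 = B3 + 6 semitones = F4.

F4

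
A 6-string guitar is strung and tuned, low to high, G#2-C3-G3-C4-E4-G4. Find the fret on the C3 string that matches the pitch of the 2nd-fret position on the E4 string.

E4 at fret 2 is E4 + 2 semitones = F#4.
The open C3 string is 16 semitones below the open E4, so the same pitch on the C3 string lies at fret 2 + 16 = 18.

18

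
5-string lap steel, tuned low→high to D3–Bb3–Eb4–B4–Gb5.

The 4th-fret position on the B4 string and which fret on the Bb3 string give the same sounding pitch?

17

Fret 4 on B4 is MIDI 71 + 4 = 75 (Eb5). On the Bb3 string (open MIDI 58), that pitch is 75 − 58 = fret 17.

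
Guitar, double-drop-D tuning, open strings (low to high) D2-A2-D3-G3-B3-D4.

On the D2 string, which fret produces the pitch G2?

G2 is 5 semitones above the open D2 (D–D#–E–F–F#–G), so it sits at fret 5.

5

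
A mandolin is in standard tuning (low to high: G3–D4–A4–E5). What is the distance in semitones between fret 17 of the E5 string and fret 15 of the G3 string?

23 semitones

E5 at fret 17 → A6 (MIDI 93); G3 at fret 15 → A#4 (MIDI 70).
93 − 70 = 23, so the two pitches are 23 semitones apart, with A6 the higher.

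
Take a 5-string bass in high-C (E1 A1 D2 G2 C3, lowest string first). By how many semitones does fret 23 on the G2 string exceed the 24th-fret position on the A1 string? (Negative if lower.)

9 semitones

G2 at fret 23 → F♯4 (MIDI 66); A1 at fret 24 → A3 (MIDI 57).
66 − 57 = 9, so the two pitches are 9 semitones apart.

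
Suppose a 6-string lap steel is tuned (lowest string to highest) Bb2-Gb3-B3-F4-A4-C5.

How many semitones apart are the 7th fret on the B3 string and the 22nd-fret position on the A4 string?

B3 at fret 7 → Gb4 (MIDI 66); A4 at fret 22 → G6 (MIDI 91).
66 − 91 = -25, so the two pitches are 25 semitones apart, with G6 the higher.

25 semitones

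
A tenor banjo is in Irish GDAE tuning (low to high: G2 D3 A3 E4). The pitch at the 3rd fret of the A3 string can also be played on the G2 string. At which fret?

A3 at fret 3 is A3 + 3 semitones = C4.
The open G2 string is 14 semitones below the open A3, so the same pitch on the G2 string lies at fret 3 + 14 = 17.

17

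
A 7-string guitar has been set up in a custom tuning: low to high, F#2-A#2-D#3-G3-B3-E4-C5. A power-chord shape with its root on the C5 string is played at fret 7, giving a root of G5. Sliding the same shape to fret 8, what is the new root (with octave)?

G#5

Moving from fret 7 to fret 8 shifts the root by 1 semitone.
G5 up 1 semitone is G#5.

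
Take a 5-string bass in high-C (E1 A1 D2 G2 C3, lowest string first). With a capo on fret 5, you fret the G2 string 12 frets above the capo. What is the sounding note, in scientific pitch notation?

The capo raises the open G2 by 5 semitones to C3; fretting 12 more gives G2 + 5 + 12 = G2 + 17 semitones = C4.

C4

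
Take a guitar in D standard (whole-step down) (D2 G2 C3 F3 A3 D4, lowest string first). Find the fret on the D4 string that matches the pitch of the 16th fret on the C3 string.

2

C3 at fret 16 is C3 + 16 semitones = E4.
The open D4 string is 14 semitones above the open C3, so the same pitch on the D4 string lies at fret 16 − 14 = 2.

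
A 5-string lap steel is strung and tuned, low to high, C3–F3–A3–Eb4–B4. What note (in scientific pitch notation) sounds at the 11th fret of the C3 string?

B3

C3 is MIDI 48. Adding 11 gives 59, which is B3.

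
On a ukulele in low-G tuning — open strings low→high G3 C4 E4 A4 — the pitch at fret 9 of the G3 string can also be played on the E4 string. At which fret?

0

Fret 9 on G3 is MIDI 55 + 9 = 64 (E4). On the E4 string (open MIDI 64), that pitch is 64 − 64 = fret 0.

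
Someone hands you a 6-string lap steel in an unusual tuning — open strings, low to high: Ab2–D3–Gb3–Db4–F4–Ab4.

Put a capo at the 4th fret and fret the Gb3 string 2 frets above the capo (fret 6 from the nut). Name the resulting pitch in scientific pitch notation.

The capo raises the open Gb3 by 4 semitones to Bb3; fretting 2 more gives Gb3 + 4 + 2 = Gb3 + 6 semitones = C4.

C4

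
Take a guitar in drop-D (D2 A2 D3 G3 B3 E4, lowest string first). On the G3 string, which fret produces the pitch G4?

G4 is 12 semitones above the open G3 (G–G#–A–A#–…–F–F#–G), so it sits at fret 12.

12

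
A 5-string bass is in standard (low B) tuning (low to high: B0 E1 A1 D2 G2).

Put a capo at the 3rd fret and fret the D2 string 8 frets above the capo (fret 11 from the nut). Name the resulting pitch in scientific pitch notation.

C♯3

The capo raises the open D2 by 3 semitones to F2; fretting 8 more gives D2 + 3 + 8 = D2 + 11 semitones = C♯3.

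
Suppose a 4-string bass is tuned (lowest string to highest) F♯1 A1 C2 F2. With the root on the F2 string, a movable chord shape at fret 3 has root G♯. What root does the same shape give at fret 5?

A♯

Moving from fret 3 to fret 5 shifts the root by 2 semitones.
G♯ up 2 semitones is A♯.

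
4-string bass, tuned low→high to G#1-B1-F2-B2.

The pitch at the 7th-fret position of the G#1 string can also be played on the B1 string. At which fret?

4

G#1 at fret 7 is G#1 + 7 semitones = D#2.
The open B1 string is 3 semitones above the open G#1, so the same pitch on the B1 string lies at fret 7 − 3 = 4.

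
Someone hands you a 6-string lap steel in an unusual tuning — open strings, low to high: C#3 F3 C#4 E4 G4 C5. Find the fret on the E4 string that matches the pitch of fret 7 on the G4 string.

10

G4 at fret 7 is G4 + 7 semitones = D5.
The open E4 string is 3 semitones below the open G4, so the same pitch on the E4 string lies at fret 7 + 3 = 10.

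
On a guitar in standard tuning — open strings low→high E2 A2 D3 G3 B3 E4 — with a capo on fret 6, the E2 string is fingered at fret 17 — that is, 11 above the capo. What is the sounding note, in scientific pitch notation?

A3

The capo raises the open E2 by 6 semitones to A#2; fretting 11 more gives E2 + 6 + 11 = E2 + 17 semitones = A3.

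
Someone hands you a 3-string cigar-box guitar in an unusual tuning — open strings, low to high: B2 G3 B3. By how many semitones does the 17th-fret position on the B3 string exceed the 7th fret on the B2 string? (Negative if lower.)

B3 at fret 17 → E5 (MIDI 76); B2 at fret 7 → F#3 (MIDI 54).
76 − 54 = 22, so the two pitches are 22 semitones apart.

22 semitones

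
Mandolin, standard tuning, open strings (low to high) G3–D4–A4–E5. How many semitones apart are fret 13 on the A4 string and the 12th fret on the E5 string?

A4 at fret 13 → A♯5 (MIDI 82); E5 at fret 12 → E6 (MIDI 88).
82 − 88 = -6, so the two pitches are 6 semitones apart, with E6 the higher.

6 semitones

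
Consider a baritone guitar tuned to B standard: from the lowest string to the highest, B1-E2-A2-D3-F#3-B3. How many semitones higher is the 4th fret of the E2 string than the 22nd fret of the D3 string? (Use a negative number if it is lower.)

-28 semitones

E2 at fret 4 → G#2 (MIDI 44); D3 at fret 22 → C5 (MIDI 72).
44 − 72 = -28, so the two pitches are 28 semitones apart.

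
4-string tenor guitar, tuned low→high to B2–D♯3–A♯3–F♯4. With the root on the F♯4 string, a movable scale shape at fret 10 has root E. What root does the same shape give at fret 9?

Moving from fret 10 to fret 9 shifts the root by -1 semitone.
E down 1 semitone is D♯.

D♯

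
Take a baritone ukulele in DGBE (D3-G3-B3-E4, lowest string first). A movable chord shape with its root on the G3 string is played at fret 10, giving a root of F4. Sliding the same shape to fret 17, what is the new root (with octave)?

Moving from fret 10 to fret 17 shifts the root by 7 semitones.
F4 up 7 semitones is C5.

C5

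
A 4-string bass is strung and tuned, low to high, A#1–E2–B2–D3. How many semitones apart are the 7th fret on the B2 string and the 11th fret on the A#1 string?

9 semitones

B2 at fret 7 → F#3 (MIDI 54); A#1 at fret 11 → A2 (MIDI 45).
54 − 45 = 9, so the two pitches are 9 semitones apart, with F#3 the higher.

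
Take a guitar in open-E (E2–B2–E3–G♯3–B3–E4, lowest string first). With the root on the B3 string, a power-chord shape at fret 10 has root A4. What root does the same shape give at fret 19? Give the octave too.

Moving from fret 10 to fret 19 shifts the root by 9 semitones.
A4 up 9 semitones is F♯5.

F♯5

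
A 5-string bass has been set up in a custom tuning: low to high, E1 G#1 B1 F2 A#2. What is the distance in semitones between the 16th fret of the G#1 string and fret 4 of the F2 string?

G#1 at fret 16 → C3 (MIDI 48); F2 at fret 4 → A2 (MIDI 45).
48 − 45 = 3, so the two pitches are 3 semitones apart, with C3 the higher.

3 semitones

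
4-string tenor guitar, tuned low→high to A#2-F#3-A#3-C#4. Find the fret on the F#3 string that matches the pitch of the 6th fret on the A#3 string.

10

A#3 at fret 6 is A#3 + 6 semitones = E4.
The open F#3 string is 4 semitones below the open A#3, so the same pitch on the F#3 string lies at fret 6 + 4 = 10.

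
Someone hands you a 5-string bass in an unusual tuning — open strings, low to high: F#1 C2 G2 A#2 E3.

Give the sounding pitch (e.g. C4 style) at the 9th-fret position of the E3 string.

C#4

E3 is MIDI 52. Adding 9 gives 61, which is C#4.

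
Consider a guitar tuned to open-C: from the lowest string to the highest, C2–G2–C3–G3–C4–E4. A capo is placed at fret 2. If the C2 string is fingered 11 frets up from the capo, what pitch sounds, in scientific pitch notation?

C#3

The capo raises the open C2 by 2 semitones to D2; fretting 11 more gives C2 + 2 + 11 = C2 + 13 semitones = C#3.
(Also written Db.)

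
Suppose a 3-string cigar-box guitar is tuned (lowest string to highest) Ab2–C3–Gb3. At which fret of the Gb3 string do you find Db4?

7

Db4 is 7 semitones above the open Gb3 (Gb–G–Ab–A–Bb–B–C–Db), so it sits at fret 7.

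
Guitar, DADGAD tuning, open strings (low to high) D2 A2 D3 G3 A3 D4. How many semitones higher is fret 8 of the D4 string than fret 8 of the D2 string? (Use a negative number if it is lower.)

D4 at fret 8 → A♯4 (MIDI 70); D2 at fret 8 → A♯2 (MIDI 46).
70 − 46 = 24, so the two pitches are 24 semitones apart.

24 semitones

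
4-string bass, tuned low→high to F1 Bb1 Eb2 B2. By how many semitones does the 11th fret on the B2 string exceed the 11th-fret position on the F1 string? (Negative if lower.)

B2 at fret 11 → Bb3 (MIDI 58); F1 at fret 11 → E2 (MIDI 40).
58 − 40 = 18, so the two pitches are 18 semitones apart.

18 semitones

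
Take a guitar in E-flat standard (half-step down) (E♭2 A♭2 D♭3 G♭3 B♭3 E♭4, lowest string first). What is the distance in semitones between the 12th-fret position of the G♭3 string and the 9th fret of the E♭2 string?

18 semitones

G♭3 at fret 12 → G♭4 (MIDI 66); E♭2 at fret 9 → C3 (MIDI 48).
66 − 48 = 18, so the two pitches are 18 semitones apart, with G♭4 the higher.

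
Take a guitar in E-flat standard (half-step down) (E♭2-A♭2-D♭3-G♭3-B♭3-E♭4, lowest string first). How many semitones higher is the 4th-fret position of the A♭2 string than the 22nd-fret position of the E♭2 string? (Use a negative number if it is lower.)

A♭2 at fret 4 → C3 (MIDI 48); E♭2 at fret 22 → D♭4 (MIDI 61).
48 − 61 = -13, so the two pitches are 13 semitones apart.

-13 semitones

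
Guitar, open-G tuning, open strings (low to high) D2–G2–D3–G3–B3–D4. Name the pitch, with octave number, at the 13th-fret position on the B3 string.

The open B3 string plus 13 semitones: B–C–C#–D–…–A#–B–C.
The walk passes from B into C 2 times, so the octave number goes from 3 to 5.

C5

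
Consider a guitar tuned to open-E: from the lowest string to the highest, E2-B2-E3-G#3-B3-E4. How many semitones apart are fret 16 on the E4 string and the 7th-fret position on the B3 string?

E4 at fret 16 → G#5 (MIDI 80); B3 at fret 7 → F#4 (MIDI 66).
80 − 66 = 14, so the two pitches are 14 semitones apart, with G#5 the higher.

14 semitones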